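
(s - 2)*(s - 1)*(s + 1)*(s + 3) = s^4 + s^3 - 7*s^2 - s + 6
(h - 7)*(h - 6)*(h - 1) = h^3 - 14*h^2 + 55*h - 42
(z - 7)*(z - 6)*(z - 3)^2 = z^4 - 19*z^3 + 129*z^2 - 369*z + 378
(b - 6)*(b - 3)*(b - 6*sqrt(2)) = b^3 - 9*b^2 - 6*sqrt(2)*b^2 + 18*b + 54*sqrt(2)*b - 108*sqrt(2)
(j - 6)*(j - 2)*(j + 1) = j^3 - 7*j^2 + 4*j + 12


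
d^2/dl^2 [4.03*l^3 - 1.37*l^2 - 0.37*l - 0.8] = 24.18*l - 2.74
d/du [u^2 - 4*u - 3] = 2*u - 4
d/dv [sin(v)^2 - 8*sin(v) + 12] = 2*(sin(v) - 4)*cos(v)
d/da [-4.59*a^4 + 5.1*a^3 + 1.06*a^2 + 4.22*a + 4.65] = -18.36*a^3 + 15.3*a^2 + 2.12*a + 4.22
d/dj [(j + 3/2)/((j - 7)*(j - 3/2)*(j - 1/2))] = 2*(-16*j^3 + 36*j^2 + 216*j - 219)/(16*j^6 - 288*j^5 + 1768*j^4 - 4416*j^3 + 4993*j^2 - 2478*j + 441)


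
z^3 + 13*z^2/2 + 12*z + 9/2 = (z + 1/2)*(z + 3)^2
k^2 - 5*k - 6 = (k - 6)*(k + 1)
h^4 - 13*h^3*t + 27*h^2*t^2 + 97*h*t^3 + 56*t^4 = (h - 8*t)*(h - 7*t)*(h + t)^2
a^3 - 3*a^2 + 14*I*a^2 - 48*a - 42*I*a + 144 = (a - 3)*(a + 6*I)*(a + 8*I)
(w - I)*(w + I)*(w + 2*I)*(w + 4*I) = w^4 + 6*I*w^3 - 7*w^2 + 6*I*w - 8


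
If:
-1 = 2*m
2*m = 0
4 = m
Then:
No Solution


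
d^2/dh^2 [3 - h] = 0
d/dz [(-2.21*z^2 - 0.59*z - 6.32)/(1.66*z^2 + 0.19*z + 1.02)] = (0.5595*z^2 + 16.474*z + 0.599)/(2.7556*z^4 + 0.6308*z^3 + 3.4225*z^2 + 0.3876*z + 1.0404)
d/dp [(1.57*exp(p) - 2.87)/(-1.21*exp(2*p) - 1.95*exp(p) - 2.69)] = (1.8997*exp(2*p) - 6.9454*exp(p) - 9.8198)*exp(p)/(1.4641*exp(4*p) + 4.719*exp(3*p) + 10.3123*exp(2*p) + 10.491*exp(p) + 7.2361)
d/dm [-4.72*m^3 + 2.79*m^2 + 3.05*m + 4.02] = -14.16*m^2 + 5.58*m + 3.05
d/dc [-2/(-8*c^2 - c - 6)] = 2*(-16*c - 1)/(8*c^2 + c + 6)^2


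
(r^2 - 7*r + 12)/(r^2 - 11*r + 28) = (r - 3)/(r - 7)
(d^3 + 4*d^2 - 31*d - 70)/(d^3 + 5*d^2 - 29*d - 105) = (d + 2)/(d + 3)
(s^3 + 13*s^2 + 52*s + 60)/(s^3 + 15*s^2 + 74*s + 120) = (s + 2)/(s + 4)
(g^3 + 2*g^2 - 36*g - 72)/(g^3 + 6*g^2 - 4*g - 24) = (g - 6)/(g - 2)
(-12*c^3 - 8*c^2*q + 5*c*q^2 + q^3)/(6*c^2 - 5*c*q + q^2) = (6*c^2 + 7*c*q + q^2)/(-3*c + q)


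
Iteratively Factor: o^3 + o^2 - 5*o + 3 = (o + 3)*(o^2 - 2*o + 1) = (o - 1)*(o + 3)*(o - 1)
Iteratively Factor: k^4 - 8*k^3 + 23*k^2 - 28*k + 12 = (k - 3)*(k^3 - 5*k^2 + 8*k - 4) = (k - 3)*(k - 2)*(k^2 - 3*k + 2) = (k - 3)*(k - 2)^2*(k - 1)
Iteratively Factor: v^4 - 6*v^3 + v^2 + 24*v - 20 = (v + 2)*(v^3 - 8*v^2 + 17*v - 10) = (v - 2)*(v + 2)*(v^2 - 6*v + 5) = (v - 5)*(v - 2)*(v + 2)*(v - 1)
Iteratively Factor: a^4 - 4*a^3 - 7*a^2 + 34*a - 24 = (a + 3)*(a^3 - 7*a^2 + 14*a - 8) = (a - 4)*(a + 3)*(a^2 - 3*a + 2) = (a - 4)*(a - 2)*(a + 3)*(a - 1)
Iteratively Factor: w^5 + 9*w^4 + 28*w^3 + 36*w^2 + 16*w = (w + 1)*(w^4 + 8*w^3 + 20*w^2 + 16*w) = (w + 1)*(w + 2)*(w^3 + 6*w^2 + 8*w) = (w + 1)*(w + 2)^2*(w^2 + 4*w) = w*(w + 1)*(w + 2)^2*(w + 4)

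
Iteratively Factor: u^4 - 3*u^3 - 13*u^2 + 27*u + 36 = (u + 3)*(u^3 - 6*u^2 + 5*u + 12) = (u - 3)*(u + 3)*(u^2 - 3*u - 4) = (u - 4)*(u - 3)*(u + 3)*(u + 1)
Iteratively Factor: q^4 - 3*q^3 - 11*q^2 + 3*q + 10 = (q - 5)*(q^3 + 2*q^2 - q - 2) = (q - 5)*(q + 2)*(q^2 - 1) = (q - 5)*(q - 1)*(q + 2)*(q + 1)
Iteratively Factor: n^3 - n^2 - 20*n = (n - 5)*(n^2 + 4*n) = n*(n - 5)*(n + 4)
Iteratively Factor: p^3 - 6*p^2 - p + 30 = (p + 2)*(p^2 - 8*p + 15) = (p - 3)*(p + 2)*(p - 5)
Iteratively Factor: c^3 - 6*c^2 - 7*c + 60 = (c + 3)*(c^2 - 9*c + 20) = (c - 4)*(c + 3)*(c - 5)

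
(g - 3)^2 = g^2 - 6*g + 9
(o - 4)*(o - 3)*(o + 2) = o^3 - 5*o^2 - 2*o + 24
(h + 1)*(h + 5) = h^2 + 6*h + 5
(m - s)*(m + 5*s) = m^2 + 4*m*s - 5*s^2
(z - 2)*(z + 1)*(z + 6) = z^3 + 5*z^2 - 8*z - 12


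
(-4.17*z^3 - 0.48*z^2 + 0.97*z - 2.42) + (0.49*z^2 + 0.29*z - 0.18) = -4.17*z^3 + 0.01*z^2 + 1.26*z - 2.6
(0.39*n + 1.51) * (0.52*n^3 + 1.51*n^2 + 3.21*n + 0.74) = 0.2028*n^4 + 1.3741*n^3 + 3.532*n^2 + 5.1357*n + 1.1174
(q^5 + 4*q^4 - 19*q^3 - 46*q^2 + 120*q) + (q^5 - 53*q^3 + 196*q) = 2*q^5 + 4*q^4 - 72*q^3 - 46*q^2 + 316*q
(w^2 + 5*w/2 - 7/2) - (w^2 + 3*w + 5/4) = -w/2 - 19/4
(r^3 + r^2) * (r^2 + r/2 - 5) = r^5 + 3*r^4/2 - 9*r^3/2 - 5*r^2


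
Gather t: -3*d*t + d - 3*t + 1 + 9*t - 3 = d + t*(6 - 3*d) - 2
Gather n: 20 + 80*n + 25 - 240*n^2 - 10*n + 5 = -240*n^2 + 70*n + 50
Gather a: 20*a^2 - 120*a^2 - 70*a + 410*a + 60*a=-100*a^2 + 400*a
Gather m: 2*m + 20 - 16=2*m + 4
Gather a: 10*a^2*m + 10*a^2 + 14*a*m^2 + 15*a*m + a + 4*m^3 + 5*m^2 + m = a^2*(10*m + 10) + a*(14*m^2 + 15*m + 1) + 4*m^3 + 5*m^2 + m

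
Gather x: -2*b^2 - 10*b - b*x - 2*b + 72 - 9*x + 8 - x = -2*b^2 - 12*b + x*(-b - 10) + 80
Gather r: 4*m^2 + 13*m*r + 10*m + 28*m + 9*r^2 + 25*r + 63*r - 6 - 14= 4*m^2 + 38*m + 9*r^2 + r*(13*m + 88) - 20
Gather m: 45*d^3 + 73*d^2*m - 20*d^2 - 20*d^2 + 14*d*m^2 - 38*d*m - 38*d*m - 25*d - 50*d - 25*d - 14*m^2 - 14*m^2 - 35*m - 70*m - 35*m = 45*d^3 - 40*d^2 - 100*d + m^2*(14*d - 28) + m*(73*d^2 - 76*d - 140)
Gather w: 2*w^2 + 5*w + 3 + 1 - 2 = 2*w^2 + 5*w + 2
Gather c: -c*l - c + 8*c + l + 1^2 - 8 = c*(7 - l) + l - 7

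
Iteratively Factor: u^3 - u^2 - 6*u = (u - 3)*(u^2 + 2*u) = u*(u - 3)*(u + 2)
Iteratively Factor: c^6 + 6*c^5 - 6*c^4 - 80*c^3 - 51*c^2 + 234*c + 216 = (c + 3)*(c^5 + 3*c^4 - 15*c^3 - 35*c^2 + 54*c + 72) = (c + 3)^2*(c^4 - 15*c^2 + 10*c + 24) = (c + 3)^2*(c + 4)*(c^3 - 4*c^2 + c + 6) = (c - 3)*(c + 3)^2*(c + 4)*(c^2 - c - 2) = (c - 3)*(c - 2)*(c + 3)^2*(c + 4)*(c + 1)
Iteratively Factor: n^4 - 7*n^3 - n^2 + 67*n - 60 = (n - 5)*(n^3 - 2*n^2 - 11*n + 12) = (n - 5)*(n - 4)*(n^2 + 2*n - 3) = (n - 5)*(n - 4)*(n + 3)*(n - 1)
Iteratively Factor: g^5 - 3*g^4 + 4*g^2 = (g - 2)*(g^4 - g^3 - 2*g^2) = (g - 2)*(g + 1)*(g^3 - 2*g^2) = g*(g - 2)*(g + 1)*(g^2 - 2*g) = g*(g - 2)^2*(g + 1)*(g)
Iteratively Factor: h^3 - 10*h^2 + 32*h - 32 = (h - 2)*(h^2 - 8*h + 16) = (h - 4)*(h - 2)*(h - 4)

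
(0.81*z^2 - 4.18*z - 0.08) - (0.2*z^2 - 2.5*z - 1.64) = 0.61*z^2 - 1.68*z + 1.56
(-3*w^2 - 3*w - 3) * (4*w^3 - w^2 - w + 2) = -12*w^5 - 9*w^4 - 6*w^3 - 3*w - 6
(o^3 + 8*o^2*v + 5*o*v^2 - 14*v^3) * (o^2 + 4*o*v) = o^5 + 12*o^4*v + 37*o^3*v^2 + 6*o^2*v^3 - 56*o*v^4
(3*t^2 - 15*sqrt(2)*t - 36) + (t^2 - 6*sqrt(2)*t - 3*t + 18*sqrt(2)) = 4*t^2 - 21*sqrt(2)*t - 3*t - 36 + 18*sqrt(2)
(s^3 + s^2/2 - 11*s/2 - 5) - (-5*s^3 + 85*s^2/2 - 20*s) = 6*s^3 - 42*s^2 + 29*s/2 - 5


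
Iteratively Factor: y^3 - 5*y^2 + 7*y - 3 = (y - 1)*(y^2 - 4*y + 3) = (y - 1)^2*(y - 3)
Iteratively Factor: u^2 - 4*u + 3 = (u - 1)*(u - 3)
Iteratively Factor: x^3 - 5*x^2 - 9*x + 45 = (x + 3)*(x^2 - 8*x + 15) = (x - 5)*(x + 3)*(x - 3)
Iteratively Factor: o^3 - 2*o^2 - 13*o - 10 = (o + 1)*(o^2 - 3*o - 10) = (o - 5)*(o + 1)*(o + 2)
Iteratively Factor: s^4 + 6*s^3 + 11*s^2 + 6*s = (s)*(s^3 + 6*s^2 + 11*s + 6) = s*(s + 3)*(s^2 + 3*s + 2) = s*(s + 2)*(s + 3)*(s + 1)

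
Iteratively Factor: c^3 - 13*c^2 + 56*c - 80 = (c - 4)*(c^2 - 9*c + 20) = (c - 5)*(c - 4)*(c - 4)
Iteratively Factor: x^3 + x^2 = (x)*(x^2 + x) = x*(x + 1)*(x)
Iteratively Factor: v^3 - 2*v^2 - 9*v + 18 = (v - 3)*(v^2 + v - 6) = (v - 3)*(v + 3)*(v - 2)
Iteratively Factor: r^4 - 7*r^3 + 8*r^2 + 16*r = (r - 4)*(r^3 - 3*r^2 - 4*r) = r*(r - 4)*(r^2 - 3*r - 4) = r*(r - 4)^2*(r + 1)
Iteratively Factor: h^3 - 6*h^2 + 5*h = (h)*(h^2 - 6*h + 5) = h*(h - 5)*(h - 1)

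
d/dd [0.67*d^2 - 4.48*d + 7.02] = 1.34*d - 4.48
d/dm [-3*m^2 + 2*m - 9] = 2 - 6*m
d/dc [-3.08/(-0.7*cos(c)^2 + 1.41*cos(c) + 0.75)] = (4.312*cos(c) - 4.3428)*sin(c)/(-0.7*cos(c)^2 + 1.41*cos(c) + 0.75)^2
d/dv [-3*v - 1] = -3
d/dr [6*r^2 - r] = 12*r - 1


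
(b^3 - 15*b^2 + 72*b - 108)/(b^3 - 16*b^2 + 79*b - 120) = (b^2 - 12*b + 36)/(b^2 - 13*b + 40)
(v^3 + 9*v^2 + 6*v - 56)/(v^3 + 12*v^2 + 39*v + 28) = (v - 2)/(v + 1)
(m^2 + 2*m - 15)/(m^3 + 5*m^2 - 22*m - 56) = (m^2 + 2*m - 15)/(m^3 + 5*m^2 - 22*m - 56)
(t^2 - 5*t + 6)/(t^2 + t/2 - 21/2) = 2*(t - 2)/(2*t + 7)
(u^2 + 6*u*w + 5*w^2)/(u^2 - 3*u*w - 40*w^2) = (u + w)/(u - 8*w)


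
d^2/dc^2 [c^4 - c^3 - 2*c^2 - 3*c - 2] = 12*c^2 - 6*c - 4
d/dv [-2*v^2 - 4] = -4*v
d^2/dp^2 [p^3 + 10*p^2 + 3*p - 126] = 6*p + 20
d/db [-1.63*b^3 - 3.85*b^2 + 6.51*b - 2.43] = -4.89*b^2 - 7.7*b + 6.51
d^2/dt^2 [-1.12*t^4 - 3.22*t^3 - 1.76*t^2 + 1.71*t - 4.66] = -13.44*t^2 - 19.32*t - 3.52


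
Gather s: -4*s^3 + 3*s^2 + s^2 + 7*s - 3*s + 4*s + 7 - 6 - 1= -4*s^3 + 4*s^2 + 8*s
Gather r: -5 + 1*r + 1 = r - 4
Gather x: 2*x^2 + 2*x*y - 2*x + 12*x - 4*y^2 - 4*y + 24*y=2*x^2 + x*(2*y + 10) - 4*y^2 + 20*y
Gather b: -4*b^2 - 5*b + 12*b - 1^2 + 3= -4*b^2 + 7*b + 2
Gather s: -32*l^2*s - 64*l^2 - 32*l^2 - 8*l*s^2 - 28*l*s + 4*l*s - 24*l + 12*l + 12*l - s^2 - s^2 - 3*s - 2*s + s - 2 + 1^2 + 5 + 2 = -96*l^2 + s^2*(-8*l - 2) + s*(-32*l^2 - 24*l - 4) + 6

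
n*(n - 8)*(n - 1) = n^3 - 9*n^2 + 8*n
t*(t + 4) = t^2 + 4*t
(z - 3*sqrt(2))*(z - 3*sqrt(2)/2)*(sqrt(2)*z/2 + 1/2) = sqrt(2)*z^3/2 - 4*z^2 + 9*sqrt(2)*z/4 + 9/2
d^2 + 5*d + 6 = (d + 2)*(d + 3)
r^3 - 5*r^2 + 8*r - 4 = (r - 2)^2*(r - 1)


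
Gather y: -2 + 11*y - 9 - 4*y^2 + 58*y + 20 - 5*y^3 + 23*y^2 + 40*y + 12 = -5*y^3 + 19*y^2 + 109*y + 21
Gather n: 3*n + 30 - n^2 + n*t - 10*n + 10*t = -n^2 + n*(t - 7) + 10*t + 30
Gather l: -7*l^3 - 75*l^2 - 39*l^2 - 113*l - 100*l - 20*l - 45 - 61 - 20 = -7*l^3 - 114*l^2 - 233*l - 126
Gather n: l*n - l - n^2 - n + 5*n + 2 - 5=-l - n^2 + n*(l + 4) - 3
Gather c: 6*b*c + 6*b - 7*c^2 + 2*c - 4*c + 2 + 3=6*b - 7*c^2 + c*(6*b - 2) + 5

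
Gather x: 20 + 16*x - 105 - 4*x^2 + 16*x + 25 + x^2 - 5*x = -3*x^2 + 27*x - 60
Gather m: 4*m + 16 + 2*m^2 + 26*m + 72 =2*m^2 + 30*m + 88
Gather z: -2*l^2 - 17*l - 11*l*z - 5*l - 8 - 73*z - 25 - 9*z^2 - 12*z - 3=-2*l^2 - 22*l - 9*z^2 + z*(-11*l - 85) - 36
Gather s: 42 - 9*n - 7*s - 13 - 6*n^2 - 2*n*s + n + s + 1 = -6*n^2 - 8*n + s*(-2*n - 6) + 30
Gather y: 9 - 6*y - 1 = 8 - 6*y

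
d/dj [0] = 0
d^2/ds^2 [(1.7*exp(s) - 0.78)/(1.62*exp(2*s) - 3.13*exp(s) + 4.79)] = (4.46148000000001*exp(4*s) + 0.431892000000005*exp(3*s) - 67.284756*exp(2*s) + 42.056584*exp(s) + 27.310664)*exp(s)/(4.251528*exp(6*s) - 24.643116*exp(5*s) + 85.325562*exp(4*s) - 176.393341*exp(3*s) + 252.289779*exp(2*s) - 215.445099*exp(s) + 109.902239)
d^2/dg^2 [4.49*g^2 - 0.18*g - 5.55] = 8.98000000000000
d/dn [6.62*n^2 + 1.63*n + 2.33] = 13.24*n + 1.63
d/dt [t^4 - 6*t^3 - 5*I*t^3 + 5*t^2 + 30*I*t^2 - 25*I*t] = 4*t^3 + t^2*(-18 - 15*I) + t*(10 + 60*I) - 25*I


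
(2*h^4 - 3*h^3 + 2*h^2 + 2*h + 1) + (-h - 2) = 2*h^4 - 3*h^3 + 2*h^2 + h - 1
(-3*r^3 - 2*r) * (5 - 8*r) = 24*r^4 - 15*r^3 + 16*r^2 - 10*r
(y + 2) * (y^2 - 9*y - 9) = y^3 - 7*y^2 - 27*y - 18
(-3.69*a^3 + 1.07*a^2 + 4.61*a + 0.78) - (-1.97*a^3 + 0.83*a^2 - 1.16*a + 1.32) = -1.72*a^3 + 0.24*a^2 + 5.77*a - 0.54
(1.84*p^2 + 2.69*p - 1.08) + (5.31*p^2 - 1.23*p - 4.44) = 7.15*p^2 + 1.46*p - 5.52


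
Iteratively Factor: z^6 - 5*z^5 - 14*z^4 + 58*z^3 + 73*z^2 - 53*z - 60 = (z + 3)*(z^5 - 8*z^4 + 10*z^3 + 28*z^2 - 11*z - 20) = (z - 4)*(z + 3)*(z^4 - 4*z^3 - 6*z^2 + 4*z + 5) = (z - 5)*(z - 4)*(z + 3)*(z^3 + z^2 - z - 1) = (z - 5)*(z - 4)*(z + 1)*(z + 3)*(z^2 - 1) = (z - 5)*(z - 4)*(z - 1)*(z + 1)*(z + 3)*(z + 1)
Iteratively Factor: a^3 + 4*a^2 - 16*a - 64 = (a + 4)*(a^2 - 16) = (a - 4)*(a + 4)*(a + 4)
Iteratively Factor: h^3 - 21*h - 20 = (h - 5)*(h^2 + 5*h + 4) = (h - 5)*(h + 4)*(h + 1)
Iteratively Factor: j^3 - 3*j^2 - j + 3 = (j - 1)*(j^2 - 2*j - 3) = (j - 3)*(j - 1)*(j + 1)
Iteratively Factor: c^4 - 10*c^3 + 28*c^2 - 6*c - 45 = (c - 3)*(c^3 - 7*c^2 + 7*c + 15) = (c - 5)*(c - 3)*(c^2 - 2*c - 3) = (c - 5)*(c - 3)^2*(c + 1)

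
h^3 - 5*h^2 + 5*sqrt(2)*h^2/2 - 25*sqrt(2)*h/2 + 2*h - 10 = (h - 5)*(h + sqrt(2)/2)*(h + 2*sqrt(2))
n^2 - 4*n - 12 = (n - 6)*(n + 2)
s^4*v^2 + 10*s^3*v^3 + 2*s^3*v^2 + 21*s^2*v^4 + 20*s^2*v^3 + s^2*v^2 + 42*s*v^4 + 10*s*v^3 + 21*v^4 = (s + 3*v)*(s + 7*v)*(s*v + v)^2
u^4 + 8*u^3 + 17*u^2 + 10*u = u*(u + 1)*(u + 2)*(u + 5)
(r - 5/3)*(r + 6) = r^2 + 13*r/3 - 10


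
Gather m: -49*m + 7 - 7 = -49*m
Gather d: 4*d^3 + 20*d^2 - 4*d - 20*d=4*d^3 + 20*d^2 - 24*d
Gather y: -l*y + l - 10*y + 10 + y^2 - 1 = l + y^2 + y*(-l - 10) + 9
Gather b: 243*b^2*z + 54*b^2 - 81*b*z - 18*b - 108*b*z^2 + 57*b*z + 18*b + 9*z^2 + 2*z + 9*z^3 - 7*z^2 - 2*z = b^2*(243*z + 54) + b*(-108*z^2 - 24*z) + 9*z^3 + 2*z^2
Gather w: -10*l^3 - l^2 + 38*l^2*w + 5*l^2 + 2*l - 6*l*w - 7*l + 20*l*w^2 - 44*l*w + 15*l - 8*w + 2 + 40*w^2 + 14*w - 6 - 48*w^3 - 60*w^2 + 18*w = -10*l^3 + 4*l^2 + 10*l - 48*w^3 + w^2*(20*l - 20) + w*(38*l^2 - 50*l + 24) - 4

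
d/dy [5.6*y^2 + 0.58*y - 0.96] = 11.2*y + 0.58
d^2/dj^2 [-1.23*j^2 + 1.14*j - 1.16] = -2.46000000000000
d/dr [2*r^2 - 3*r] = 4*r - 3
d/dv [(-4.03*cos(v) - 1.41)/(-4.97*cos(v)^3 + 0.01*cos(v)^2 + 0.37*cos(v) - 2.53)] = (40.0582*cos(v)^3 + 20.9828*cos(v)^2 - 0.0282*cos(v) - 10.7176)*sin(v)/(24.7009*cos(v)^6 - 0.0994*cos(v)^5 - 3.6777*cos(v)^4 + 25.1556*cos(v)^3 + 0.0863*cos(v)^2 - 1.8722*cos(v) + 6.4009)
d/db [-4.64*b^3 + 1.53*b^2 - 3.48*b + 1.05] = -13.92*b^2 + 3.06*b - 3.48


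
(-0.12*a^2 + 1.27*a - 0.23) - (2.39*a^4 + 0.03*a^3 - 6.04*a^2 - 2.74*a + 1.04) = -2.39*a^4 - 0.03*a^3 + 5.92*a^2 + 4.01*a - 1.27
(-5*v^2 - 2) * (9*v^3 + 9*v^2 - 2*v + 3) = -45*v^5 - 45*v^4 - 8*v^3 - 33*v^2 + 4*v - 6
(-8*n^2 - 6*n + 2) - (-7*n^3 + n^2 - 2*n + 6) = 7*n^3 - 9*n^2 - 4*n - 4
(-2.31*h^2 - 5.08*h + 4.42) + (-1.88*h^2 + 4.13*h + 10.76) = -4.19*h^2 - 0.95*h + 15.18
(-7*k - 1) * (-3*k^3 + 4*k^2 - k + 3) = 21*k^4 - 25*k^3 + 3*k^2 - 20*k - 3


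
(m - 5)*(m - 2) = m^2 - 7*m + 10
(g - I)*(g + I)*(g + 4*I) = g^3 + 4*I*g^2 + g + 4*I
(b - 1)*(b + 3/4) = b^2 - b/4 - 3/4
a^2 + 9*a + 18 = (a + 3)*(a + 6)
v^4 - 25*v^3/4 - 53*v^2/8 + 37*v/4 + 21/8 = (v - 7)*(v - 1)*(v + 1/4)*(v + 3/2)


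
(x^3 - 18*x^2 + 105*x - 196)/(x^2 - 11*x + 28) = x - 7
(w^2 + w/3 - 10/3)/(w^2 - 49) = (3*w^2 + w - 10)/(3*(w^2 - 49))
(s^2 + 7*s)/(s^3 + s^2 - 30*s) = (s + 7)/(s^2 + s - 30)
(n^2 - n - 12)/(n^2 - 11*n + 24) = (n^2 - n - 12)/(n^2 - 11*n + 24)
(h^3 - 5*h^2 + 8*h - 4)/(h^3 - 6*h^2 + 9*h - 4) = (h^2 - 4*h + 4)/(h^2 - 5*h + 4)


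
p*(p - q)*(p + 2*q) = p^3 + p^2*q - 2*p*q^2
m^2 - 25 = (m - 5)*(m + 5)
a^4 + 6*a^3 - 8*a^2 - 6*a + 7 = (a - 1)^2*(a + 1)*(a + 7)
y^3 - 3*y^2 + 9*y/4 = y*(y - 3/2)^2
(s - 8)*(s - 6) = s^2 - 14*s + 48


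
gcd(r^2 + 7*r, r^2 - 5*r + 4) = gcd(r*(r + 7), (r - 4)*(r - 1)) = 1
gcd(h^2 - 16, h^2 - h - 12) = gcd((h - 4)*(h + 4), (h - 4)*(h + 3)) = h - 4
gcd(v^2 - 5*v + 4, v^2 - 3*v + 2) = v - 1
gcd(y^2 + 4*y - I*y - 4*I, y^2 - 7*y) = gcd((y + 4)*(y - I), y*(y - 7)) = 1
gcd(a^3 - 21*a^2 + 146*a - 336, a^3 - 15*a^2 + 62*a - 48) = a^2 - 14*a + 48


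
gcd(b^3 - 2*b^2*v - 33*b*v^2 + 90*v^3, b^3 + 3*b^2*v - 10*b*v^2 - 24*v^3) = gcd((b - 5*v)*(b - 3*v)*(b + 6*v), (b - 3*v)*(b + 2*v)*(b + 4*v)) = -b + 3*v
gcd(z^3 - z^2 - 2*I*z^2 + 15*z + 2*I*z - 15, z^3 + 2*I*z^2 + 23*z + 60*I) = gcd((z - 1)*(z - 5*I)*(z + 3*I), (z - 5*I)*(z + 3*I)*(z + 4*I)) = z^2 - 2*I*z + 15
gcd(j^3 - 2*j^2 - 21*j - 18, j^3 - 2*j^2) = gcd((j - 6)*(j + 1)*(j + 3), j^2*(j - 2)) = 1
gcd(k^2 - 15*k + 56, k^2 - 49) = k - 7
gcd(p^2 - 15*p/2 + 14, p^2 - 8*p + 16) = p - 4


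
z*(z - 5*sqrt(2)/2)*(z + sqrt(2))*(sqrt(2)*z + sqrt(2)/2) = sqrt(2)*z^4 - 3*z^3 + sqrt(2)*z^3/2 - 5*sqrt(2)*z^2 - 3*z^2/2 - 5*sqrt(2)*z/2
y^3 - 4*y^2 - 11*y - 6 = (y - 6)*(y + 1)^2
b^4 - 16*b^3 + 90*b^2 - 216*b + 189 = (b - 7)*(b - 3)^3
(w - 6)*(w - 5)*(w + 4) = w^3 - 7*w^2 - 14*w + 120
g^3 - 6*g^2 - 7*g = g*(g - 7)*(g + 1)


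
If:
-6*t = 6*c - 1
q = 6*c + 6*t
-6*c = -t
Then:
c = 1/42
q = 1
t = 1/7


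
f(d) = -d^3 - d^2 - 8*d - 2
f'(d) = -3*d^2 - 2*d - 8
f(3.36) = -78.10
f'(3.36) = -48.59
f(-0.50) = 1.88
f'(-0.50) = -7.75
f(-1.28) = 8.70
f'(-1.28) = -10.36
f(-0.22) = -0.28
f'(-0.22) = -7.71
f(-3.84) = 70.60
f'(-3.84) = -44.56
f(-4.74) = 119.95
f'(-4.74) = -65.92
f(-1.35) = 9.44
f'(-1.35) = -10.77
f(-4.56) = 108.51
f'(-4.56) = -61.26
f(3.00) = -62.00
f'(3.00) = -41.00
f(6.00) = -302.00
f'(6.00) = -128.00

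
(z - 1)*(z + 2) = z^2 + z - 2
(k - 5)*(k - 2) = k^2 - 7*k + 10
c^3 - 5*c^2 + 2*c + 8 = (c - 4)*(c - 2)*(c + 1)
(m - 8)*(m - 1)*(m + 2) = m^3 - 7*m^2 - 10*m + 16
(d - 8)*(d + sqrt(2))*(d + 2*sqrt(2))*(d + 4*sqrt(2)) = d^4 - 8*d^3 + 7*sqrt(2)*d^3 - 56*sqrt(2)*d^2 + 28*d^2 - 224*d + 16*sqrt(2)*d - 128*sqrt(2)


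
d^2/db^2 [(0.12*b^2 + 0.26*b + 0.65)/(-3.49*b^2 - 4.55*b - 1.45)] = (-2.522572*b^3 - 43.85883*b^2 - 54.03567*b - 17.4085)/(42.508549*b^6 + 166.258365*b^5 + 269.73861*b^4 + 232.348025*b^3 + 112.06905*b^2 + 28.699125*b + 3.048625)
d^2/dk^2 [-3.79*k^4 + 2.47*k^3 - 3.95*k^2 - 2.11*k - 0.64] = -45.48*k^2 + 14.82*k - 7.9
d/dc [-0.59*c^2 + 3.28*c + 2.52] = 3.28 - 1.18*c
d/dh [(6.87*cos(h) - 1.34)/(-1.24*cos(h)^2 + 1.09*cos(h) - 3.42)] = (-8.5188*cos(h)^2 + 3.3232*cos(h) + 22.0348)*sin(h)/(1.5376*cos(h)^4 - 2.7032*cos(h)^3 + 9.6697*cos(h)^2 - 7.4556*cos(h) + 11.6964)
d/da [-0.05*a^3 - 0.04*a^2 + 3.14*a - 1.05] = -0.15*a^2 - 0.08*a + 3.14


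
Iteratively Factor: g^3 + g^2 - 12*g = (g - 3)*(g^2 + 4*g) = (g - 3)*(g + 4)*(g)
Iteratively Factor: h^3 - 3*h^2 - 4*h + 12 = (h - 3)*(h^2 - 4) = (h - 3)*(h + 2)*(h - 2)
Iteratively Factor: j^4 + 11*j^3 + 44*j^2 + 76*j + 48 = (j + 2)*(j^3 + 9*j^2 + 26*j + 24) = (j + 2)*(j + 4)*(j^2 + 5*j + 6) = (j + 2)*(j + 3)*(j + 4)*(j + 2)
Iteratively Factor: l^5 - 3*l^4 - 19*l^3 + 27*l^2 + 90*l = (l - 3)*(l^4 - 19*l^2 - 30*l) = l*(l - 3)*(l^3 - 19*l - 30) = l*(l - 3)*(l + 2)*(l^2 - 2*l - 15) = l*(l - 5)*(l - 3)*(l + 2)*(l + 3)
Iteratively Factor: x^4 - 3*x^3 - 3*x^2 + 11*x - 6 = (x + 2)*(x^3 - 5*x^2 + 7*x - 3) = (x - 3)*(x + 2)*(x^2 - 2*x + 1) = (x - 3)*(x - 1)*(x + 2)*(x - 1)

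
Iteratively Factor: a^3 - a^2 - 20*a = (a + 4)*(a^2 - 5*a) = (a - 5)*(a + 4)*(a)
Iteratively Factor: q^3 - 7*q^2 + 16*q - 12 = (q - 3)*(q^2 - 4*q + 4) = (q - 3)*(q - 2)*(q - 2)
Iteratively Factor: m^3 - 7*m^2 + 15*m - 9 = (m - 1)*(m^2 - 6*m + 9) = (m - 3)*(m - 1)*(m - 3)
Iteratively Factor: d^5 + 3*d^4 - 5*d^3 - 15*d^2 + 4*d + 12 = (d + 1)*(d^4 + 2*d^3 - 7*d^2 - 8*d + 12) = (d + 1)*(d + 2)*(d^3 - 7*d + 6) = (d + 1)*(d + 2)*(d + 3)*(d^2 - 3*d + 2) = (d - 2)*(d + 1)*(d + 2)*(d + 3)*(d - 1)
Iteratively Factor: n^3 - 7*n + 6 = (n - 1)*(n^2 + n - 6) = (n - 1)*(n + 3)*(n - 2)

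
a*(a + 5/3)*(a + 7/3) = a^3 + 4*a^2 + 35*a/9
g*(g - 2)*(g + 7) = g^3 + 5*g^2 - 14*g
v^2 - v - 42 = (v - 7)*(v + 6)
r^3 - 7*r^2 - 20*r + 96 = (r - 8)*(r - 3)*(r + 4)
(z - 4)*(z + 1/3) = z^2 - 11*z/3 - 4/3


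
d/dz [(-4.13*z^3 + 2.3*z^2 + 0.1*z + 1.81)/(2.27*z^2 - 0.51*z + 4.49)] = (-9.3751*z^4 + 4.2126*z^3 - 57.0311*z^2 + 12.4366*z + 1.3721)/(5.1529*z^4 - 2.3154*z^3 + 20.6447*z^2 - 4.5798*z + 20.1601)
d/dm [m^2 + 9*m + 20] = 2*m + 9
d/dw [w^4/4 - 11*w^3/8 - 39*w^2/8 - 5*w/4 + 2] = w^3 - 33*w^2/8 - 39*w/4 - 5/4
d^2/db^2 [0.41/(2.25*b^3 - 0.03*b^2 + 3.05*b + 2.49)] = ((0.0246 - 5.535*b)*(2.25*b^3 - 0.03*b^2 + 3.05*b + 2.49) + 0.41*(6.75*b^2 - 0.06*b + 3.05)*(13.5*b^2 - 0.12*b + 6.1))/(2.25*b^3 - 0.03*b^2 + 3.05*b + 2.49)^3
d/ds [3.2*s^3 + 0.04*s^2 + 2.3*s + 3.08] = 9.6*s^2 + 0.08*s + 2.3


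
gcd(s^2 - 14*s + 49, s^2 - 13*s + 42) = s - 7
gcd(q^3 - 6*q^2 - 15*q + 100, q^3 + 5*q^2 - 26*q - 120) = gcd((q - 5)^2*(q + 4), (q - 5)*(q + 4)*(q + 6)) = q^2 - q - 20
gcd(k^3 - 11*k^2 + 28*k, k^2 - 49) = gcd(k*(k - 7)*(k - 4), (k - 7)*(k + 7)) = k - 7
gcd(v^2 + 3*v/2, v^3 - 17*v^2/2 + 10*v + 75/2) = v + 3/2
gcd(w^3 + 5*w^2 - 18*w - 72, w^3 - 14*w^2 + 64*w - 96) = w - 4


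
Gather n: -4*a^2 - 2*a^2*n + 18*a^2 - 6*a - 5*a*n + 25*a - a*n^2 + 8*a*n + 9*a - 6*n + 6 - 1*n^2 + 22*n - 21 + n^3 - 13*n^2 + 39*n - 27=14*a^2 + 28*a + n^3 + n^2*(-a - 14) + n*(-2*a^2 + 3*a + 55) - 42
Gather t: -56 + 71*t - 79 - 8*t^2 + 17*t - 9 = -8*t^2 + 88*t - 144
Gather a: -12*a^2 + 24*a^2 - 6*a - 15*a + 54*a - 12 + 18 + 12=12*a^2 + 33*a + 18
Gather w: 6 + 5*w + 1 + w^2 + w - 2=w^2 + 6*w + 5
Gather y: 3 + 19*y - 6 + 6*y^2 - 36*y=6*y^2 - 17*y - 3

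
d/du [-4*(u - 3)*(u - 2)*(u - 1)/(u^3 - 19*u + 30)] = -24/(u^2 + 10*u + 25)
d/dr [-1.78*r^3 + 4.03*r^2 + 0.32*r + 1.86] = -5.34*r^2 + 8.06*r + 0.32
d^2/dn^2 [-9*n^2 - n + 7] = -18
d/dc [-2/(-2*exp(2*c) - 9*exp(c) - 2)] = (-8*exp(c) - 18)*exp(c)/(2*exp(2*c) + 9*exp(c) + 2)^2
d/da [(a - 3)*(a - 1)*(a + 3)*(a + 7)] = 4*a^3 + 18*a^2 - 32*a - 54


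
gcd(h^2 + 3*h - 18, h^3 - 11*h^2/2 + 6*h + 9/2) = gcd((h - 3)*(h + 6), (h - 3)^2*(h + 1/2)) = h - 3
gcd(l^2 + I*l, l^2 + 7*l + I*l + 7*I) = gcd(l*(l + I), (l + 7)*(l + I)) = l + I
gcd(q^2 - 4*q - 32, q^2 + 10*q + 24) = q + 4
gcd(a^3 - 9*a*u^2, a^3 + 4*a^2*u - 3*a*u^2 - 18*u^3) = a + 3*u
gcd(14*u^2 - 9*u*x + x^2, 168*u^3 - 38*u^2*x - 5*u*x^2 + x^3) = -7*u + x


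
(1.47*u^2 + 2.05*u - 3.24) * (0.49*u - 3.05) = 0.7203*u^3 - 3.479*u^2 - 7.8401*u + 9.882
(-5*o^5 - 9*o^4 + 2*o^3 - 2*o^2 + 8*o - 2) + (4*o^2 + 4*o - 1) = -5*o^5 - 9*o^4 + 2*o^3 + 2*o^2 + 12*o - 3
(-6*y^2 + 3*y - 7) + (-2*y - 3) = -6*y^2 + y - 10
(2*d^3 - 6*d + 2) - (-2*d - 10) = 2*d^3 - 4*d + 12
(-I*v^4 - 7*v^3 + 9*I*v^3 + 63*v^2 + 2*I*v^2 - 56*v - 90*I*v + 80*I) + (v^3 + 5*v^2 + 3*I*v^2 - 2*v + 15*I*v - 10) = -I*v^4 - 6*v^3 + 9*I*v^3 + 68*v^2 + 5*I*v^2 - 58*v - 75*I*v - 10 + 80*I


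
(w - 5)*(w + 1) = w^2 - 4*w - 5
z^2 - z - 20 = (z - 5)*(z + 4)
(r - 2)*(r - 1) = r^2 - 3*r + 2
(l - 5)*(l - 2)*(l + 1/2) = l^3 - 13*l^2/2 + 13*l/2 + 5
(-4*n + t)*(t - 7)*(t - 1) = -4*n*t^2 + 32*n*t - 28*n + t^3 - 8*t^2 + 7*t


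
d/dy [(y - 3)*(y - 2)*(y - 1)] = 3*y^2 - 12*y + 11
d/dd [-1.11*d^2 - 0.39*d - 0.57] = -2.22*d - 0.39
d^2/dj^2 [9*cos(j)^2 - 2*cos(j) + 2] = 2*cos(j) - 18*cos(2*j)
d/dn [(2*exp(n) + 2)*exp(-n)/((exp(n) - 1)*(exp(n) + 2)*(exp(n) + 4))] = 2*(-3*exp(4*n) - 14*exp(3*n) - 17*exp(2*n) - 4*exp(n) + 8)*exp(-n)/(exp(6*n) + 10*exp(5*n) + 29*exp(4*n) + 4*exp(3*n) - 76*exp(2*n) - 32*exp(n) + 64)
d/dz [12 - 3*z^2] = -6*z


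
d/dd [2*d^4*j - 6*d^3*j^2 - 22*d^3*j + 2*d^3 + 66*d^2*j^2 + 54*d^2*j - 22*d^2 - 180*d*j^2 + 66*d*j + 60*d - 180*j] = 8*d^3*j - 18*d^2*j^2 - 66*d^2*j + 6*d^2 + 132*d*j^2 + 108*d*j - 44*d - 180*j^2 + 66*j + 60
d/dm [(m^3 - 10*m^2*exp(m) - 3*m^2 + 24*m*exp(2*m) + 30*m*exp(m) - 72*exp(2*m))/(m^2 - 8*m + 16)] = (-10*m^3*exp(m) + m^3 + 48*m^2*exp(2*m) + 70*m^2*exp(m) - 12*m^2 - 360*m*exp(2*m) - 70*m*exp(m) + 24*m + 624*exp(2*m) - 120*exp(m))/(m^3 - 12*m^2 + 48*m - 64)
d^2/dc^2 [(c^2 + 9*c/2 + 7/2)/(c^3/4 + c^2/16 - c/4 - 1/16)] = 16*(32*c^3 + 336*c^2 - 228*c + 85)/(64*c^6 - 144*c^5 + 60*c^4 + 45*c^3 - 15*c^2 - 9*c - 1)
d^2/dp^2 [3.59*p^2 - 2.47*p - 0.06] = 7.18000000000000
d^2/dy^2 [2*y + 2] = 0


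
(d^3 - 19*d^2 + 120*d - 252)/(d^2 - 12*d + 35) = (d^2 - 12*d + 36)/(d - 5)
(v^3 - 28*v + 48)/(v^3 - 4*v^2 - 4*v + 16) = (v + 6)/(v + 2)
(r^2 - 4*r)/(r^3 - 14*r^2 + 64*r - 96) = r/(r^2 - 10*r + 24)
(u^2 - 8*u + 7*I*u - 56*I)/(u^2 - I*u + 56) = (u - 8)/(u - 8*I)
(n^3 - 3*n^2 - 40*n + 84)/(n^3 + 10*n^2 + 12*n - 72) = (n - 7)/(n + 6)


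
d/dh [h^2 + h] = 2*h + 1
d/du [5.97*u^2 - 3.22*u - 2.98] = 11.94*u - 3.22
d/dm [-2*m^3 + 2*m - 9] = 2 - 6*m^2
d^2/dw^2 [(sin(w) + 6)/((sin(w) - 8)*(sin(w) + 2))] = (-sin(w)^5 - 30*sin(w)^4 + 14*sin(w)^3 - 468*sin(w)^2 + 200*sin(w) + 432)/((sin(w) - 8)^3*(sin(w) + 2)^3)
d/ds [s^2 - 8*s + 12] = 2*s - 8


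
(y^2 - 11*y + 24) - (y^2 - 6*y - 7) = 31 - 5*y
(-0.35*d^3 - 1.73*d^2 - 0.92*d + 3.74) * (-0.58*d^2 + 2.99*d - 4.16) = 0.203*d^5 - 0.0431000000000001*d^4 - 3.1831*d^3 + 2.2768*d^2 + 15.0098*d - 15.5584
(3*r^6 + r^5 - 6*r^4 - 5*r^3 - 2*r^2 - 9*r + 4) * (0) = 0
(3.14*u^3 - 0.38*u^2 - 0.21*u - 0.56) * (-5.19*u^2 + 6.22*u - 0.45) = -16.2966*u^5 + 21.503*u^4 - 2.6867*u^3 + 1.7712*u^2 - 3.3887*u + 0.252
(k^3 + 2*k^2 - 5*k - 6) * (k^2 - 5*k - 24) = k^5 - 3*k^4 - 39*k^3 - 29*k^2 + 150*k + 144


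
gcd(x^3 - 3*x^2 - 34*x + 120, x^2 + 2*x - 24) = x^2 + 2*x - 24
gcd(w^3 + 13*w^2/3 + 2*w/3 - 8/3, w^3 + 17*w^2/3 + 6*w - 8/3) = w + 4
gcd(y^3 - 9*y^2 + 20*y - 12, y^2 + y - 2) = y - 1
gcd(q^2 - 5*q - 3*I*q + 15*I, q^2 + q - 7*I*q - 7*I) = 1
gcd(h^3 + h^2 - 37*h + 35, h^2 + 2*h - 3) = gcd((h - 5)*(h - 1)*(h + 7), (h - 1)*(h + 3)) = h - 1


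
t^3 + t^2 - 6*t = t*(t - 2)*(t + 3)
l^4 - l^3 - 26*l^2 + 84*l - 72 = (l - 3)*(l - 2)^2*(l + 6)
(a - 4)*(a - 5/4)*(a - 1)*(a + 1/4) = a^4 - 6*a^3 + 139*a^2/16 - 39*a/16 - 5/4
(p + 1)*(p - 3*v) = p^2 - 3*p*v + p - 3*v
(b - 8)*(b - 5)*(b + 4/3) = b^3 - 35*b^2/3 + 68*b/3 + 160/3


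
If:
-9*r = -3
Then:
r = 1/3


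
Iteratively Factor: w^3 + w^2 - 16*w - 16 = (w - 4)*(w^2 + 5*w + 4) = (w - 4)*(w + 4)*(w + 1)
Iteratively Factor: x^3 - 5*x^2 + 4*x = (x)*(x^2 - 5*x + 4) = x*(x - 4)*(x - 1)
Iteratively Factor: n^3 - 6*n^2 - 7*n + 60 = (n - 4)*(n^2 - 2*n - 15) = (n - 4)*(n + 3)*(n - 5)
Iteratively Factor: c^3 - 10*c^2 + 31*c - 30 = (c - 3)*(c^2 - 7*c + 10) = (c - 5)*(c - 3)*(c - 2)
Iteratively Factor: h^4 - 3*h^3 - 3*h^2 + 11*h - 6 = (h - 1)*(h^3 - 2*h^2 - 5*h + 6) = (h - 1)^2*(h^2 - h - 6) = (h - 3)*(h - 1)^2*(h + 2)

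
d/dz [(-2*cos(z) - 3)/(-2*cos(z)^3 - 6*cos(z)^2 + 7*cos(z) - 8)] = 4*(8*cos(z)^3 + 30*cos(z)^2 + 36*cos(z) - 37)*sin(z)/(-12*sin(z)^2 - 11*cos(z) + cos(3*z) + 28)^2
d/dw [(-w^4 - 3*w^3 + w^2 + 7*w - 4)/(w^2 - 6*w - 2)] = (-2*w^5 + 15*w^4 + 44*w^3 + 5*w^2 + 4*w - 38)/(w^4 - 12*w^3 + 32*w^2 + 24*w + 4)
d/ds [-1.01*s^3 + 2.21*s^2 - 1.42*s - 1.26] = -3.03*s^2 + 4.42*s - 1.42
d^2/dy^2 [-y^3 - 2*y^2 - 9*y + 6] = -6*y - 4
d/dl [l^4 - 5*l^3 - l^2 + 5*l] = 4*l^3 - 15*l^2 - 2*l + 5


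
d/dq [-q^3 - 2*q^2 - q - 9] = -3*q^2 - 4*q - 1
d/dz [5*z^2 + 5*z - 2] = 10*z + 5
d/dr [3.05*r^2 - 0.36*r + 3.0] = 6.1*r - 0.36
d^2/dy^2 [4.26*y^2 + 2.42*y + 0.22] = 8.52000000000000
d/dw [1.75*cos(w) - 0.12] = -1.75*sin(w)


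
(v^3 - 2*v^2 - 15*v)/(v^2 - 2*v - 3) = v*(-v^2 + 2*v + 15)/(-v^2 + 2*v + 3)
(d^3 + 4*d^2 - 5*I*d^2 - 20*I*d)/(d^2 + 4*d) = d - 5*I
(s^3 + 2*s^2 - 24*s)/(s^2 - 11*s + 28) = s*(s + 6)/(s - 7)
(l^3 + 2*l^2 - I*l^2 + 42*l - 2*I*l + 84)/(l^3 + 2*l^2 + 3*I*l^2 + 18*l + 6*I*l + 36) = (l - 7*I)/(l - 3*I)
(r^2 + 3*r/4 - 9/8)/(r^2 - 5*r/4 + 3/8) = (2*r + 3)/(2*r - 1)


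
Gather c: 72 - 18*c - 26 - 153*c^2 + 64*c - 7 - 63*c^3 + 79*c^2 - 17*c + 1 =-63*c^3 - 74*c^2 + 29*c + 40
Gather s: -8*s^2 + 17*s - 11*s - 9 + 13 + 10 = -8*s^2 + 6*s + 14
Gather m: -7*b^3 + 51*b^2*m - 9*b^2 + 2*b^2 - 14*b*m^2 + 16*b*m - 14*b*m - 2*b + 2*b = -7*b^3 - 7*b^2 - 14*b*m^2 + m*(51*b^2 + 2*b)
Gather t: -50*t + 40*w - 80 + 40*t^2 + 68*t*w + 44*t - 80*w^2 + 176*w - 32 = 40*t^2 + t*(68*w - 6) - 80*w^2 + 216*w - 112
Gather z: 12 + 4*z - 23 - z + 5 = 3*z - 6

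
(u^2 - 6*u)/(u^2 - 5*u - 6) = u/(u + 1)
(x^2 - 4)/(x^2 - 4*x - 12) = (x - 2)/(x - 6)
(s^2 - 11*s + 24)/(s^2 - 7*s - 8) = (s - 3)/(s + 1)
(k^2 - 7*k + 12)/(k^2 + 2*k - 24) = (k - 3)/(k + 6)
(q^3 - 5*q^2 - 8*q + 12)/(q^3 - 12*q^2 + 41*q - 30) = (q + 2)/(q - 5)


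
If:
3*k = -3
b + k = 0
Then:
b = 1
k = -1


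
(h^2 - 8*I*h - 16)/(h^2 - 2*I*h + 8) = (h - 4*I)/(h + 2*I)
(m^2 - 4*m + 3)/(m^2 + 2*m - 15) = (m - 1)/(m + 5)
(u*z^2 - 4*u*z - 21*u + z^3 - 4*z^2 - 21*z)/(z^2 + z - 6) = (u*z - 7*u + z^2 - 7*z)/(z - 2)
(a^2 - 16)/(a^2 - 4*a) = (a + 4)/a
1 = 1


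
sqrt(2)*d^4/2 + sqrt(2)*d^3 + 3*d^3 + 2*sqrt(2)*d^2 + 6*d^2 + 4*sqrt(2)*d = d*(d + 2)*(d + 2*sqrt(2))*(sqrt(2)*d/2 + 1)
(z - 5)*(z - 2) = z^2 - 7*z + 10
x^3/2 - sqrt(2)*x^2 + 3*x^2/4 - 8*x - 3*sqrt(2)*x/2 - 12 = (x/2 + sqrt(2))*(x + 3/2)*(x - 4*sqrt(2))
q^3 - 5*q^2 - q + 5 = (q - 5)*(q - 1)*(q + 1)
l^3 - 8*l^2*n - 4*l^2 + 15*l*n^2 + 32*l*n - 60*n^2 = (l - 4)*(l - 5*n)*(l - 3*n)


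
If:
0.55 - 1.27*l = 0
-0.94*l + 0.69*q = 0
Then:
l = 0.43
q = 0.59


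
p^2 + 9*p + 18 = (p + 3)*(p + 6)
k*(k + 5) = k^2 + 5*k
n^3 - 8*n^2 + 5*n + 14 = (n - 7)*(n - 2)*(n + 1)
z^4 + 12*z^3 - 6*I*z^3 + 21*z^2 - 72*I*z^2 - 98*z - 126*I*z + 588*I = (z - 2)*(z + 7)^2*(z - 6*I)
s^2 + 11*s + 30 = (s + 5)*(s + 6)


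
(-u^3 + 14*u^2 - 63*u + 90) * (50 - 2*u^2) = 2*u^5 - 28*u^4 + 76*u^3 + 520*u^2 - 3150*u + 4500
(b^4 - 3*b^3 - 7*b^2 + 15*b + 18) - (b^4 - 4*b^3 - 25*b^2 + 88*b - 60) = b^3 + 18*b^2 - 73*b + 78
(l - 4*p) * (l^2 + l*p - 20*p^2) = l^3 - 3*l^2*p - 24*l*p^2 + 80*p^3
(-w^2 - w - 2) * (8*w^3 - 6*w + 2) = -8*w^5 - 8*w^4 - 10*w^3 + 4*w^2 + 10*w - 4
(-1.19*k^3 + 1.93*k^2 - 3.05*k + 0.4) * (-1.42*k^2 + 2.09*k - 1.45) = 1.6898*k^5 - 5.2277*k^4 + 10.0902*k^3 - 9.741*k^2 + 5.2585*k - 0.58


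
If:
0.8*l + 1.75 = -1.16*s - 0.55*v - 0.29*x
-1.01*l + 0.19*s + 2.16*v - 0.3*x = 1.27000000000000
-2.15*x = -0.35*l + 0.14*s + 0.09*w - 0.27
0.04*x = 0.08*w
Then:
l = 4.44765941857208*x - 1.09931426847402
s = -4.55942288214124*x - 0.819714242613624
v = 2.61964183350214*x + 0.146036247656402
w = 0.5*x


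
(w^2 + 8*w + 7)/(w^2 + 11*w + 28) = (w + 1)/(w + 4)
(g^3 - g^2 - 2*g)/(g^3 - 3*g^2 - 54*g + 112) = g*(g + 1)/(g^2 - g - 56)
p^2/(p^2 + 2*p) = p/(p + 2)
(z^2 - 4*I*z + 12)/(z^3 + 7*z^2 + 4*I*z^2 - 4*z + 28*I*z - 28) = (z - 6*I)/(z^2 + z*(7 + 2*I) + 14*I)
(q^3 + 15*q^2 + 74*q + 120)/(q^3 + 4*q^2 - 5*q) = (q^2 + 10*q + 24)/(q*(q - 1))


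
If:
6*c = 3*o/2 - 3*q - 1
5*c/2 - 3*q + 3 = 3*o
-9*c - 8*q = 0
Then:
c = -8/5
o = -32/15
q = 9/5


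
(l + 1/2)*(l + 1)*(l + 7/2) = l^3 + 5*l^2 + 23*l/4 + 7/4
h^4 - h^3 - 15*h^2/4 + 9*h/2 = h*(h - 3/2)^2*(h + 2)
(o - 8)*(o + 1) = o^2 - 7*o - 8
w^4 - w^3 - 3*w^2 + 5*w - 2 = (w - 1)^3*(w + 2)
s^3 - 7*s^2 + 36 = (s - 6)*(s - 3)*(s + 2)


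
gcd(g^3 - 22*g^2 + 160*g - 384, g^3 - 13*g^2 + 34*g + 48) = g^2 - 14*g + 48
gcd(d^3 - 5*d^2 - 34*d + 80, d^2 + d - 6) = d - 2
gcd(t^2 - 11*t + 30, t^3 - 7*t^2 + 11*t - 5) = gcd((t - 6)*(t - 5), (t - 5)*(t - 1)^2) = t - 5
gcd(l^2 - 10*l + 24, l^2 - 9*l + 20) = l - 4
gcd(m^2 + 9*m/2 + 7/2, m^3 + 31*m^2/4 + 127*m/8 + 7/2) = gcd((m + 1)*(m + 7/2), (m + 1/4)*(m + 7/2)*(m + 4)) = m + 7/2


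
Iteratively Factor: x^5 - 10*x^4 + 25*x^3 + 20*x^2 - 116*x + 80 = (x - 2)*(x^4 - 8*x^3 + 9*x^2 + 38*x - 40) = (x - 2)*(x + 2)*(x^3 - 10*x^2 + 29*x - 20) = (x - 2)*(x - 1)*(x + 2)*(x^2 - 9*x + 20) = (x - 4)*(x - 2)*(x - 1)*(x + 2)*(x - 5)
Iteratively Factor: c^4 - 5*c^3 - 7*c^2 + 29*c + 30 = (c - 5)*(c^3 - 7*c - 6) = (c - 5)*(c + 2)*(c^2 - 2*c - 3) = (c - 5)*(c + 1)*(c + 2)*(c - 3)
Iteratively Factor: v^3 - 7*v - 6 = (v + 1)*(v^2 - v - 6) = (v + 1)*(v + 2)*(v - 3)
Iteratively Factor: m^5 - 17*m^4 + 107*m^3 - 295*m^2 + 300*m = (m - 5)*(m^4 - 12*m^3 + 47*m^2 - 60*m) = (m - 5)^2*(m^3 - 7*m^2 + 12*m) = (m - 5)^2*(m - 4)*(m^2 - 3*m) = (m - 5)^2*(m - 4)*(m - 3)*(m)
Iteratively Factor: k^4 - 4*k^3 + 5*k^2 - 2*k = (k)*(k^3 - 4*k^2 + 5*k - 2) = k*(k - 1)*(k^2 - 3*k + 2) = k*(k - 1)^2*(k - 2)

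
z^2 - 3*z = z*(z - 3)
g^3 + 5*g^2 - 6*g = g*(g - 1)*(g + 6)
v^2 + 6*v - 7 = (v - 1)*(v + 7)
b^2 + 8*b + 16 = (b + 4)^2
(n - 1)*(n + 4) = n^2 + 3*n - 4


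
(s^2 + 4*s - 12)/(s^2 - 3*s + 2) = (s + 6)/(s - 1)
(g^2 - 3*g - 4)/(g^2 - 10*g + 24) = (g + 1)/(g - 6)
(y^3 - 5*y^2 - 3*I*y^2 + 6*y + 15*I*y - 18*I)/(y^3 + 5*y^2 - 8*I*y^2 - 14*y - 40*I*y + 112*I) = (y^2 - 3*y*(1 + I) + 9*I)/(y^2 + y*(7 - 8*I) - 56*I)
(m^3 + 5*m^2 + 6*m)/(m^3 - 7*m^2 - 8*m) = (m^2 + 5*m + 6)/(m^2 - 7*m - 8)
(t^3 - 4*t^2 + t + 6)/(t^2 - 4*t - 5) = (t^2 - 5*t + 6)/(t - 5)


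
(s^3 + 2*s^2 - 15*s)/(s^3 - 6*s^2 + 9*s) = (s + 5)/(s - 3)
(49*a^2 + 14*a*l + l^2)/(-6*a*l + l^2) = (-49*a^2 - 14*a*l - l^2)/(l*(6*a - l))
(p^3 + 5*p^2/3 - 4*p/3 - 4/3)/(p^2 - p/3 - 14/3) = (3*p^2 - p - 2)/(3*p - 7)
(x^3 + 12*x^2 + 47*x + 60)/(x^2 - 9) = (x^2 + 9*x + 20)/(x - 3)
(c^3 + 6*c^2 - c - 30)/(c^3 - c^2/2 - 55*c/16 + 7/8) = 16*(c^2 + 8*c + 15)/(16*c^2 + 24*c - 7)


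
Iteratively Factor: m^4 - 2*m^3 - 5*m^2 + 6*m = (m + 2)*(m^3 - 4*m^2 + 3*m) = (m - 1)*(m + 2)*(m^2 - 3*m) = m*(m - 1)*(m + 2)*(m - 3)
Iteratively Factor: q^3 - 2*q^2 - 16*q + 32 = (q - 2)*(q^2 - 16) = (q - 4)*(q - 2)*(q + 4)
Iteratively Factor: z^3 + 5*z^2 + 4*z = (z)*(z^2 + 5*z + 4) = z*(z + 4)*(z + 1)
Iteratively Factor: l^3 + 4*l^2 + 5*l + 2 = (l + 1)*(l^2 + 3*l + 2) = (l + 1)*(l + 2)*(l + 1)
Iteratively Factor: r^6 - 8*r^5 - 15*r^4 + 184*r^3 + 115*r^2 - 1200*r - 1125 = (r - 5)*(r^5 - 3*r^4 - 30*r^3 + 34*r^2 + 285*r + 225) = (r - 5)^2*(r^4 + 2*r^3 - 20*r^2 - 66*r - 45) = (r - 5)^2*(r + 3)*(r^3 - r^2 - 17*r - 15) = (r - 5)^2*(r + 1)*(r + 3)*(r^2 - 2*r - 15) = (r - 5)^3*(r + 1)*(r + 3)*(r + 3)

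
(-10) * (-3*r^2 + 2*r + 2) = 30*r^2 - 20*r - 20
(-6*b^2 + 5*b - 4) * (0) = 0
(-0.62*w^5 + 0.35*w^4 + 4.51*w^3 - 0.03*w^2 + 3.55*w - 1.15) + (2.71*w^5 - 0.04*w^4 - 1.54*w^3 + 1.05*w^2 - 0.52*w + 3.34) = 2.09*w^5 + 0.31*w^4 + 2.97*w^3 + 1.02*w^2 + 3.03*w + 2.19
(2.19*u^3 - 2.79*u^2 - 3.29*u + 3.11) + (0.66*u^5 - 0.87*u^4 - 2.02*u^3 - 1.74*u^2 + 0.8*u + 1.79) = 0.66*u^5 - 0.87*u^4 + 0.17*u^3 - 4.53*u^2 - 2.49*u + 4.9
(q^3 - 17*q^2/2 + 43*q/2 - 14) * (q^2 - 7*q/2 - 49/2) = q^5 - 12*q^4 + 107*q^3/4 + 119*q^2 - 1911*q/4 + 343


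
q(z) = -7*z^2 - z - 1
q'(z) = -14*z - 1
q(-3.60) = -88.12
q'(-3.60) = 49.40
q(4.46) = -144.70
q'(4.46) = -63.44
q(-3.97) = -107.36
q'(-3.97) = 54.58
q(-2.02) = -27.54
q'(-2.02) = 27.28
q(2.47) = -46.18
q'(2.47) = -35.58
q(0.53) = -3.50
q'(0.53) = -8.42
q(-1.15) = -9.11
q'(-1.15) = 15.10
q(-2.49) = -41.91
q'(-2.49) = 33.86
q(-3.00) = -61.00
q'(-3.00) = 41.00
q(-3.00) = -61.00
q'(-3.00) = 41.00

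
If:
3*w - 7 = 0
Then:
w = 7/3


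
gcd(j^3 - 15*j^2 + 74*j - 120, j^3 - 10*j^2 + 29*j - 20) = j^2 - 9*j + 20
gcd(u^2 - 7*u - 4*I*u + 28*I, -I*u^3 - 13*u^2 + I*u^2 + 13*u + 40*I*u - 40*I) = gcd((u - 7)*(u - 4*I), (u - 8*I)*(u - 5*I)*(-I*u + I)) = 1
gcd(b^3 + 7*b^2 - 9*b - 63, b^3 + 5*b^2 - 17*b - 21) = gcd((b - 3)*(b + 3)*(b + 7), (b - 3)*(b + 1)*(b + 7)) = b^2 + 4*b - 21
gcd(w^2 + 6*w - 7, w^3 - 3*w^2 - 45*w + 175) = w + 7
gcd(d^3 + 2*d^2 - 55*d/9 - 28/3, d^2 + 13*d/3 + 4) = d^2 + 13*d/3 + 4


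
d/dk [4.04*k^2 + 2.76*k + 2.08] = 8.08*k + 2.76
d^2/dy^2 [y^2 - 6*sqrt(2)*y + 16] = 2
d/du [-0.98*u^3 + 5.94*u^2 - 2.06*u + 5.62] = -2.94*u^2 + 11.88*u - 2.06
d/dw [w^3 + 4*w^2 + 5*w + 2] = 3*w^2 + 8*w + 5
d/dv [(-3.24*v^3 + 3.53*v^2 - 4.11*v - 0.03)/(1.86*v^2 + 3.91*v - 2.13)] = (-6.0264*v^4 - 25.3368*v^3 + 42.1505*v^2 - 14.9262*v + 8.8716)/(3.4596*v^4 + 14.5452*v^3 + 7.3645*v^2 - 16.6566*v + 4.5369)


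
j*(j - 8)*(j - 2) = j^3 - 10*j^2 + 16*j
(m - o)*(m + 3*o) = m^2 + 2*m*o - 3*o^2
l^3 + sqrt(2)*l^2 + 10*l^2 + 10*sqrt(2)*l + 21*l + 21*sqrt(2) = (l + 3)*(l + 7)*(l + sqrt(2))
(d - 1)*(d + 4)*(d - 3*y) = d^3 - 3*d^2*y + 3*d^2 - 9*d*y - 4*d + 12*y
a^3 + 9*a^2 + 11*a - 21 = (a - 1)*(a + 3)*(a + 7)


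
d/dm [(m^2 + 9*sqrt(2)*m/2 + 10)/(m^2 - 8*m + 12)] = (-16*m^2 - 9*sqrt(2)*m^2 + 8*m + 108*sqrt(2) + 160)/(2*(m^4 - 16*m^3 + 88*m^2 - 192*m + 144))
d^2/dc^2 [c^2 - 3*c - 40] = 2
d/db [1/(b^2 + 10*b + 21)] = 2*(-b - 5)/(b^2 + 10*b + 21)^2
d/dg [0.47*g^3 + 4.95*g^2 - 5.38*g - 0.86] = 1.41*g^2 + 9.9*g - 5.38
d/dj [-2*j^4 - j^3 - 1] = j^2*(-8*j - 3)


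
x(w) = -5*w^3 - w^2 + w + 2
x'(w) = -15*w^2 - 2*w + 1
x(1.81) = -29.11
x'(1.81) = -51.76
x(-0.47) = 1.83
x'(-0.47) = -1.37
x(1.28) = -8.84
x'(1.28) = -26.14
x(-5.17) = 661.04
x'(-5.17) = -389.59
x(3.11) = -154.96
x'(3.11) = -150.30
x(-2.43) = 65.41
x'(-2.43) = -82.71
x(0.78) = -0.20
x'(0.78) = -9.69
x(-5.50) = 798.12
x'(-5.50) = -441.75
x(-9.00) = 3557.00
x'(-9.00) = -1196.00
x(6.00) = -1108.00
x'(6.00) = -551.00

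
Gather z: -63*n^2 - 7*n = -63*n^2 - 7*n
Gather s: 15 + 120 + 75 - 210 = 0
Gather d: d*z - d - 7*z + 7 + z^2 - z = d*(z - 1) + z^2 - 8*z + 7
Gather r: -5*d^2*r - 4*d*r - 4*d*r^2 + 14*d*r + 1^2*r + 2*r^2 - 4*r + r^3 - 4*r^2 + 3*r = r^3 + r^2*(-4*d - 2) + r*(-5*d^2 + 10*d)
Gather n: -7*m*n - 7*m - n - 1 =-7*m + n*(-7*m - 1) - 1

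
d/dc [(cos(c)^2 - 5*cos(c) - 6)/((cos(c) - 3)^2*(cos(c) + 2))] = (cos(c)^3 - 7*cos(c)^2 - 16*cos(c) - 36)*sin(c)/((cos(c) - 3)^3*(cos(c) + 2)^2)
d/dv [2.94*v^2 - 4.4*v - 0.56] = 5.88*v - 4.4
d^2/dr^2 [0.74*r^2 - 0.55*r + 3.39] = 1.48000000000000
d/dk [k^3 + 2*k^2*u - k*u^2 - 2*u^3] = 3*k^2 + 4*k*u - u^2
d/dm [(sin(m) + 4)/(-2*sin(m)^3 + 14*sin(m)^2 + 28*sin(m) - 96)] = (2*sin(m)^3 + 5*sin(m)^2 - 56*sin(m) - 104)*cos(m)/(2*(sin(m)^3 - 7*sin(m)^2 - 14*sin(m) + 48)^2)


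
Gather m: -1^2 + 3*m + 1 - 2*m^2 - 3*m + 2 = 2 - 2*m^2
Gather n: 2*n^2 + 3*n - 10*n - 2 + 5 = 2*n^2 - 7*n + 3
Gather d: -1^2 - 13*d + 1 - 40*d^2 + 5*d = -40*d^2 - 8*d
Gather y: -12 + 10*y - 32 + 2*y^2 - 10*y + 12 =2*y^2 - 32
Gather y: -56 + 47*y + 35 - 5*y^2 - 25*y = -5*y^2 + 22*y - 21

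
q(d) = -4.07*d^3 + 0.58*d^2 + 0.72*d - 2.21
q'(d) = -12.21*d^2 + 1.16*d + 0.72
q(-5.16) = 568.69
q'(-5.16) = -330.36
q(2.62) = -69.54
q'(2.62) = -80.06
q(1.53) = -14.33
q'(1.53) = -26.09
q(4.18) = -286.32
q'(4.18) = -207.77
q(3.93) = -237.47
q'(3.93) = -183.30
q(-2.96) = 106.29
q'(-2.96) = -109.69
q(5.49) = -654.24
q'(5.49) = -360.92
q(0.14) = -2.11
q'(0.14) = 0.64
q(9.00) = -2915.78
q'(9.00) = -977.85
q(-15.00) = 13853.74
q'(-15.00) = -2763.93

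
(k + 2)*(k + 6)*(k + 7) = k^3 + 15*k^2 + 68*k + 84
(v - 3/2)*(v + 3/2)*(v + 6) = v^3 + 6*v^2 - 9*v/4 - 27/2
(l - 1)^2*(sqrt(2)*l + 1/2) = sqrt(2)*l^3 - 2*sqrt(2)*l^2 + l^2/2 - l + sqrt(2)*l + 1/2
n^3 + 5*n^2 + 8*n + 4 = (n + 1)*(n + 2)^2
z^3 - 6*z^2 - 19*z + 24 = (z - 8)*(z - 1)*(z + 3)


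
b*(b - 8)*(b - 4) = b^3 - 12*b^2 + 32*b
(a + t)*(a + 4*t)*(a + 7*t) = a^3 + 12*a^2*t + 39*a*t^2 + 28*t^3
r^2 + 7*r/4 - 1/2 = (r - 1/4)*(r + 2)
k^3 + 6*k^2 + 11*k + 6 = (k + 1)*(k + 2)*(k + 3)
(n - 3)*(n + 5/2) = n^2 - n/2 - 15/2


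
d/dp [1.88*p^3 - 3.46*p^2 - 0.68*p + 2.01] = 5.64*p^2 - 6.92*p - 0.68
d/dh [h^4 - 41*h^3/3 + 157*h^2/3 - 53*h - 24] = 4*h^3 - 41*h^2 + 314*h/3 - 53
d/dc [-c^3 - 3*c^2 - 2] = 3*c*(-c - 2)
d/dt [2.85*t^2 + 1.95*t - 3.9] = 5.7*t + 1.95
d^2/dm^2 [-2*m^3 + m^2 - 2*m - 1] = 2 - 12*m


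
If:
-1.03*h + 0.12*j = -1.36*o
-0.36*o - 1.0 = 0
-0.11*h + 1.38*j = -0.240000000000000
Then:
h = -3.72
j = -0.47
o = -2.78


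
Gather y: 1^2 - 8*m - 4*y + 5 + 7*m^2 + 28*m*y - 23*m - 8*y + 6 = 7*m^2 - 31*m + y*(28*m - 12) + 12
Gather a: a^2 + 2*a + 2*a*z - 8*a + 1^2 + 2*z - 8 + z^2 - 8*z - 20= a^2 + a*(2*z - 6) + z^2 - 6*z - 27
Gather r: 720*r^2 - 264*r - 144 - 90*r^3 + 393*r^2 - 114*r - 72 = -90*r^3 + 1113*r^2 - 378*r - 216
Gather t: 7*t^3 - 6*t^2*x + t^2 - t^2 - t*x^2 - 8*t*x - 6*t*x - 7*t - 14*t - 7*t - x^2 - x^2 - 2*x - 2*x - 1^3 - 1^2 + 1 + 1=7*t^3 - 6*t^2*x + t*(-x^2 - 14*x - 28) - 2*x^2 - 4*x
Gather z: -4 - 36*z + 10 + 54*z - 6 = 18*z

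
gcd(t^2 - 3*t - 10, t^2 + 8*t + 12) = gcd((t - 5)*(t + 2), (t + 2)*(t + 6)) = t + 2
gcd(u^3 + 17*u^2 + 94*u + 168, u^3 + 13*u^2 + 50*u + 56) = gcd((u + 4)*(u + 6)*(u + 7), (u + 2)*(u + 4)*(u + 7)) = u^2 + 11*u + 28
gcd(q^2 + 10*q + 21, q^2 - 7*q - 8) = 1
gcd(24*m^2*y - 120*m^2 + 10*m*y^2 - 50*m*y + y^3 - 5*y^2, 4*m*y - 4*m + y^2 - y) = 4*m + y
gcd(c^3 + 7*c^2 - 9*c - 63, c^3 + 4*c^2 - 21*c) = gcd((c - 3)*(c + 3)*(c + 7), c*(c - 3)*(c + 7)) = c^2 + 4*c - 21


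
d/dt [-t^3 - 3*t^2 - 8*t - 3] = -3*t^2 - 6*t - 8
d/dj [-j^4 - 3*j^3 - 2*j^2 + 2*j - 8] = -4*j^3 - 9*j^2 - 4*j + 2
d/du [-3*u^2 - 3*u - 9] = -6*u - 3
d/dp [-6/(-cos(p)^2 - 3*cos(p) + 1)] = 6*(2*cos(p) + 3)*sin(p)/(-sin(p)^2 + 3*cos(p))^2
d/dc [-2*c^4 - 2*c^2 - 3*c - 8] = -8*c^3 - 4*c - 3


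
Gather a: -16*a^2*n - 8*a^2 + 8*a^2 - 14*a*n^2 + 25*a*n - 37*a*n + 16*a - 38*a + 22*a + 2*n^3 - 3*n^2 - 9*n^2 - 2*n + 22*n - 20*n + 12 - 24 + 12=-16*a^2*n + a*(-14*n^2 - 12*n) + 2*n^3 - 12*n^2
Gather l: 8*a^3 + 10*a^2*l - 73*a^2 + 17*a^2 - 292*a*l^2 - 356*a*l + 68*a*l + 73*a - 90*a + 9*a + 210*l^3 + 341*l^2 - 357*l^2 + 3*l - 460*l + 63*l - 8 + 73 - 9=8*a^3 - 56*a^2 - 8*a + 210*l^3 + l^2*(-292*a - 16) + l*(10*a^2 - 288*a - 394) + 56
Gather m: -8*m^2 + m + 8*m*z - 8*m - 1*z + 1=-8*m^2 + m*(8*z - 7) - z + 1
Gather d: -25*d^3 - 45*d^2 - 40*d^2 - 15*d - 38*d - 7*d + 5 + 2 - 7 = -25*d^3 - 85*d^2 - 60*d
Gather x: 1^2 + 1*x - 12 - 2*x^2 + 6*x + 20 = -2*x^2 + 7*x + 9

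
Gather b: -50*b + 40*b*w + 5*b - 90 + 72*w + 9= b*(40*w - 45) + 72*w - 81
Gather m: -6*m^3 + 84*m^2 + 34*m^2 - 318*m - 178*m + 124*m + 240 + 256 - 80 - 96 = -6*m^3 + 118*m^2 - 372*m + 320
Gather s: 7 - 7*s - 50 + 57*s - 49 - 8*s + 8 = 42*s - 84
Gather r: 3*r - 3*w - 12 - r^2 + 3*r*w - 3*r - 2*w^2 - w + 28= -r^2 + 3*r*w - 2*w^2 - 4*w + 16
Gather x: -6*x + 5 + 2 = 7 - 6*x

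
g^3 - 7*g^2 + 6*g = g*(g - 6)*(g - 1)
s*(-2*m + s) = -2*m*s + s^2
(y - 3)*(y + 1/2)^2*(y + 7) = y^4 + 5*y^3 - 67*y^2/4 - 20*y - 21/4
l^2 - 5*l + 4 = (l - 4)*(l - 1)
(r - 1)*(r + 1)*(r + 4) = r^3 + 4*r^2 - r - 4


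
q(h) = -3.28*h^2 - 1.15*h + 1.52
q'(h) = -6.56*h - 1.15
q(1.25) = -5.04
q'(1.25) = -9.35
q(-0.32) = 1.55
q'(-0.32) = 0.95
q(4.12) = -58.89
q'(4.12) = -28.18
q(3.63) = -45.87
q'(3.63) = -24.96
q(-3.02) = -24.92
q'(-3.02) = 18.66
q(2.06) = -14.77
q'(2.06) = -14.66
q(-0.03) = 1.55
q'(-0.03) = -0.95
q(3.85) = -51.53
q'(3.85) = -26.41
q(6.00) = -123.46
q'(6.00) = -40.51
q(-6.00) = -109.66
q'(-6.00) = 38.21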